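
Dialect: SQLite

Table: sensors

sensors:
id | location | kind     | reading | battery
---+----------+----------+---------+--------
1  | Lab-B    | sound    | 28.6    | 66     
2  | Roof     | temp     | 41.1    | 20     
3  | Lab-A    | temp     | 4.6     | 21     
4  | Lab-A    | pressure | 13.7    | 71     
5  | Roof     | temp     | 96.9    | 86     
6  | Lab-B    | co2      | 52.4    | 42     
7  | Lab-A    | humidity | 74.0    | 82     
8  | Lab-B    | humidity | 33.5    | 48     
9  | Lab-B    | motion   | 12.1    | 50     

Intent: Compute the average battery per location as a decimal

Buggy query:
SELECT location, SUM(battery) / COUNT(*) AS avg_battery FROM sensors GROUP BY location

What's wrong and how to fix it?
Bug: Both operands are integers, so '/' performs integer division and truncates

Fix: Cast one side to REAL so the division keeps the fractional part

Corrected query:
SELECT location, SUM(battery) * 1.0 / COUNT(*) AS avg_battery FROM sensors GROUP BY location

Result:
location | avg_battery
---------+------------
Lab-A    | 58         
Lab-B    | 51.5       
Roof     | 53         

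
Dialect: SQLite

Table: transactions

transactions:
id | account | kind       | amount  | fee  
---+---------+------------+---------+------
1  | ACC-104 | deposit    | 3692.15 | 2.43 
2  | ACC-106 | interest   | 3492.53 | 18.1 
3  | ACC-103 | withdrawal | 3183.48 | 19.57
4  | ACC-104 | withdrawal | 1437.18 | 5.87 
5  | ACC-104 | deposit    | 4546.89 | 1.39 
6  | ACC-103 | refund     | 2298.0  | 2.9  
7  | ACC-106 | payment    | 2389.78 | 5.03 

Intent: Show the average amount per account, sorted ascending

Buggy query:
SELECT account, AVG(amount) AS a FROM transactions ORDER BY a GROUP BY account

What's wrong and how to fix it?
Bug: GROUP BY must precede ORDER BY

Fix: Move ORDER BY to the end, after GROUP BY

Corrected query:
SELECT account, AVG(amount) AS a FROM transactions GROUP BY account ORDER BY a

Result:
account | a          
--------+------------
ACC-103 | 2740.74    
ACC-106 | 2941.155   
ACC-104 | 3225.406667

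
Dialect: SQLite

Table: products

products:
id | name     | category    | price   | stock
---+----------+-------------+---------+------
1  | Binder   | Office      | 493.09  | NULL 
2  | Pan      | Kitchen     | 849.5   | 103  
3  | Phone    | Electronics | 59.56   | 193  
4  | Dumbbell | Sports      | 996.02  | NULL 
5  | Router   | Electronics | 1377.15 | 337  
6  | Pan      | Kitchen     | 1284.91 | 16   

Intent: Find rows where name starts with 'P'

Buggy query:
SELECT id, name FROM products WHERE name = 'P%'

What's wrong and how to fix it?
Bug: Wildcards only work with LIKE; '=' treats '%' as a literal character

Fix: Replace '=' with LIKE so 'P%' is treated as a pattern

Corrected query:
SELECT id, name FROM products WHERE name LIKE 'P%'

Result:
id | name 
---+------
2  | Pan  
3  | Phone
6  | Pan  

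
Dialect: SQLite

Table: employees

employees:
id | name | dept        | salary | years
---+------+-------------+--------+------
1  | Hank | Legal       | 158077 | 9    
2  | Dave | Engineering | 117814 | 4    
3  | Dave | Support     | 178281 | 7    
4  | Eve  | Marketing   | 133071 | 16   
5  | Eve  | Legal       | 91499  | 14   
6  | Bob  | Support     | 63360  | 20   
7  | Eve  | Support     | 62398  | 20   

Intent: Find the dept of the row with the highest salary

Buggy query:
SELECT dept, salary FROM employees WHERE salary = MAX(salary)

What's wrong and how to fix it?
Bug: WHERE is evaluated per row; an aggregate over the whole table isn't defined there

Fix: Use a subquery: WHERE salary = (SELECT MAX(salary) FROM employees)

Corrected query:
SELECT dept, salary FROM employees WHERE salary = (SELECT MAX(salary) FROM employees)

Result:
dept    | salary
--------+-------
Support | 178281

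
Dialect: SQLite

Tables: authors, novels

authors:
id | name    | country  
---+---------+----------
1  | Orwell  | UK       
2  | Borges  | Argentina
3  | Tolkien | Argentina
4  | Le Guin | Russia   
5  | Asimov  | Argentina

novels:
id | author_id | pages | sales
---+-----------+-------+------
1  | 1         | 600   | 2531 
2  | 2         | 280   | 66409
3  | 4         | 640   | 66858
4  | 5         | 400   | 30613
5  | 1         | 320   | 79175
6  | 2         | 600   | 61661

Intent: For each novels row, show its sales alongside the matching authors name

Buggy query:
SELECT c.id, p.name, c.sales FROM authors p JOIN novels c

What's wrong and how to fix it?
Bug: Missing join condition: each novels row is matched to all authors rows instead of just its own

Fix: Specify the join condition linking the foreign key to the parent id

Corrected query:
SELECT c.id, p.name, c.sales FROM authors p JOIN novels c ON c.author_id = p.id

Result:
id | name    | sales
---+---------+------
1  | Orwell  | 2531 
2  | Borges  | 66409
3  | Le Guin | 66858
4  | Asimov  | 30613
5  | Orwell  | 79175
6  | Borges  | 61661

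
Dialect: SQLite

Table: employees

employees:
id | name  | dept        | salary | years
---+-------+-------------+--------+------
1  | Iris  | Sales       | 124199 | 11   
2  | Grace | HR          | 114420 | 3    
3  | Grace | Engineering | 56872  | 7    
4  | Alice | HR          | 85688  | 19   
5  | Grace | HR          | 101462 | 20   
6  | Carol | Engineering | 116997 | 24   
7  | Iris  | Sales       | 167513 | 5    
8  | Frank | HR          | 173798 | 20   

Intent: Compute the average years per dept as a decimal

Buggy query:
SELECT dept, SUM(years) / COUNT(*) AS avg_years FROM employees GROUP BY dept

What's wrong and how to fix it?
Bug: Both operands are integers, so '/' performs integer division and truncates

Fix: Cast one side to REAL so the division keeps the fractional part

Corrected query:
SELECT dept, SUM(years) * 1.0 / COUNT(*) AS avg_years FROM employees GROUP BY dept

Result:
dept        | avg_years
------------+----------
Engineering | 15.5     
HR          | 15.5     
Sales       | 8        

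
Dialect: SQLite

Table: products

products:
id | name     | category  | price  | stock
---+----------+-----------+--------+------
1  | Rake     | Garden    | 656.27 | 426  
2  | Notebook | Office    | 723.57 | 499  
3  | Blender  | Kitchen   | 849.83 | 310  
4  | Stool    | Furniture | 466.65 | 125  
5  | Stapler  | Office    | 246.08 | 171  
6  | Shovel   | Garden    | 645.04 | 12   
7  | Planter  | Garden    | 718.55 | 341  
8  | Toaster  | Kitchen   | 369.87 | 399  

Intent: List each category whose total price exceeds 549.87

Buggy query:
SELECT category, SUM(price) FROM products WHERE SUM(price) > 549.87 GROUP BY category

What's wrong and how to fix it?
Bug: SUM(price) is an aggregate, but WHERE filters rows before aggregation

Fix: Use HAVING (which filters groups after aggregation) instead of WHERE

Corrected query:
SELECT category, SUM(price) FROM products GROUP BY category HAVING SUM(price) > 549.87

Result:
category | SUM(price)
---------+-----------
Garden   | 2019.86   
Kitchen  | 1219.7    
Office   | 969.65    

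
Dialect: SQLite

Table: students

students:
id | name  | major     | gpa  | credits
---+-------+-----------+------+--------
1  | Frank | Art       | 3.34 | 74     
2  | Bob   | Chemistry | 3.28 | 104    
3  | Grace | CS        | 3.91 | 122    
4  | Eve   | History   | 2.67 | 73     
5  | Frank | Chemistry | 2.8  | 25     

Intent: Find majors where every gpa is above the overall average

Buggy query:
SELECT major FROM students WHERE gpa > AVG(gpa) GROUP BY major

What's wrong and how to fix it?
Bug: WHERE evaluates per row before aggregation, so AVG() is unavailable

Fix: Compute the overall average in a scalar subquery and compare each group's MIN against it in HAVING

Corrected query:
SELECT major FROM students GROUP BY major HAVING MIN(gpa) > (SELECT AVG(gpa) FROM students)

Result:
major
-----
Art  
CS   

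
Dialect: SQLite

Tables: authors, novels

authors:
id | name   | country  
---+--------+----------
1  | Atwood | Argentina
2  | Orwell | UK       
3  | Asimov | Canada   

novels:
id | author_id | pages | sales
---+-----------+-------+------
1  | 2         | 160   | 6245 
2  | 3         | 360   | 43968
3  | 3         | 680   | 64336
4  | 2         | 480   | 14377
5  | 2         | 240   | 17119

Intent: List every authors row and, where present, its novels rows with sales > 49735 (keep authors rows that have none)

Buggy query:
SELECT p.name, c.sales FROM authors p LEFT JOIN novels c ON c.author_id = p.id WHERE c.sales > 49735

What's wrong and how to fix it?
Bug: Filtering c.sales in WHERE discards the NULL rows produced by LEFT JOIN, turning it into an inner join

Fix: Move the right-table condition into the ON clause so unmatched parents are kept

Corrected query:
SELECT p.name, c.sales FROM authors p LEFT JOIN novels c ON c.author_id = p.id AND c.sales > 49735

Result:
name   | sales
-------+------
Atwood | NULL 
Orwell | NULL 
Asimov | 64336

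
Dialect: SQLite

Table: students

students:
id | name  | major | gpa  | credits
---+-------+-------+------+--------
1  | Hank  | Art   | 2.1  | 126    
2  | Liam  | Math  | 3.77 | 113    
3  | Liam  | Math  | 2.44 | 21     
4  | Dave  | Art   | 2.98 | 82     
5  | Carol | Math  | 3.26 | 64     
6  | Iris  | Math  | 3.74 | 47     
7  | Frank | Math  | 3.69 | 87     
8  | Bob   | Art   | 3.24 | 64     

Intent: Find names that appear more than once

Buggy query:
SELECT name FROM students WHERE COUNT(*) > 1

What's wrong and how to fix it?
Bug: WHERE can't reference COUNT(*); aggregates are computed after WHERE

Fix: GROUP BY name, then filter groups with HAVING COUNT(*) > 1

Corrected query:
SELECT name FROM students GROUP BY name HAVING COUNT(*) > 1

Result:
name
----
Liam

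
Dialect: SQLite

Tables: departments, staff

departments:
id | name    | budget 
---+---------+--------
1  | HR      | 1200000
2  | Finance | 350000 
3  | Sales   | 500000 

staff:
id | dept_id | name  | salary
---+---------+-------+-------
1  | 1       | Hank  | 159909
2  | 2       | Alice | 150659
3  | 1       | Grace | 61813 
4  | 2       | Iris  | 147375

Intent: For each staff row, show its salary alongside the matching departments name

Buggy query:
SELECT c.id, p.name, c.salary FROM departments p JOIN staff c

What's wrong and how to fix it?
Bug: Missing join condition: each staff row is matched to all departments rows instead of just its own

Fix: Add ON c.dept_id = p.id to the JOIN

Corrected query:
SELECT c.id, p.name, c.salary FROM departments p JOIN staff c ON c.dept_id = p.id

Result:
id | name    | salary
---+---------+-------
1  | HR      | 159909
2  | Finance | 150659
3  | HR      | 61813 
4  | Finance | 147375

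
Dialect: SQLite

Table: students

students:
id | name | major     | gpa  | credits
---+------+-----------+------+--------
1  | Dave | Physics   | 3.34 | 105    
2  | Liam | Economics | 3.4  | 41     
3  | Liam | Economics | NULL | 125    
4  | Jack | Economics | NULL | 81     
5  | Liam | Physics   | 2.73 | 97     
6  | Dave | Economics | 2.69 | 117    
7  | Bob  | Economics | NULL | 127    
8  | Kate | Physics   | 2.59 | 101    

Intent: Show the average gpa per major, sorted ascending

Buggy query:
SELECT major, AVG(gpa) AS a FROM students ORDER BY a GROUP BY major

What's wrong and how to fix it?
Bug: GROUP BY must precede ORDER BY

Fix: Move ORDER BY to the end, after GROUP BY

Corrected query:
SELECT major, AVG(gpa) AS a FROM students GROUP BY major ORDER BY a

Result:
major     | a       
----------+---------
Physics   | 2.886667
Economics | 3.045   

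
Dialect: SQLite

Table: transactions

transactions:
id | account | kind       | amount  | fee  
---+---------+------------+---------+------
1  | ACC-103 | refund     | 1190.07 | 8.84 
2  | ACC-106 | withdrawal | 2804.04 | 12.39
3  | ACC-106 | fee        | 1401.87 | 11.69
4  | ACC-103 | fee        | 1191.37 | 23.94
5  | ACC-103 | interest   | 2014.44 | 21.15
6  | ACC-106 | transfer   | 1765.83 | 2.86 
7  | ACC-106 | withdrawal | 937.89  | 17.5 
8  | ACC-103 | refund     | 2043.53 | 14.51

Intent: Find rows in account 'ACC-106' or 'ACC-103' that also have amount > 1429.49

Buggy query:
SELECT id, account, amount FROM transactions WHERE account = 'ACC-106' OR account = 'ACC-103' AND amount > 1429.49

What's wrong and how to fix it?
Bug: Without parentheses, AND is evaluated before OR, so the amount filter only applies to the 'ACC-103' branch

Fix: Add parentheses around the OR so the AND applies to both alternatives

Corrected query:
SELECT id, account, amount FROM transactions WHERE (account = 'ACC-106' OR account = 'ACC-103') AND amount > 1429.49

Result:
id | account | amount 
---+---------+--------
2  | ACC-106 | 2804.04
5  | ACC-103 | 2014.44
6  | ACC-106 | 1765.83
8  | ACC-103 | 2043.53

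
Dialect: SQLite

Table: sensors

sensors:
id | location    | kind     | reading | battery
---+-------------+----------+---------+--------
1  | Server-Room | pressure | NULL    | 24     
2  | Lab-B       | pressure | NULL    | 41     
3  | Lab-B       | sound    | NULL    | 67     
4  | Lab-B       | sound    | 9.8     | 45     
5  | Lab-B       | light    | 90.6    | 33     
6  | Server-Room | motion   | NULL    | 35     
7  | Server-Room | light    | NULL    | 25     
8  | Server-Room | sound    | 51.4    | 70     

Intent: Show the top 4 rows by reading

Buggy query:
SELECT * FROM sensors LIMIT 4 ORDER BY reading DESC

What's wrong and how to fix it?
Bug: LIMIT must come after ORDER BY

Fix: Sort with ORDER BY, then apply LIMIT

Corrected query:
SELECT * FROM sensors ORDER BY reading DESC LIMIT 4

Result:
id | location    | kind     | reading | battery
---+-------------+----------+---------+--------
5  | Lab-B       | light    | 90.6    | 33     
8  | Server-Room | sound    | 51.4    | 70     
4  | Lab-B       | sound    | 9.8     | 45     
1  | Server-Room | pressure | NULL    | 24     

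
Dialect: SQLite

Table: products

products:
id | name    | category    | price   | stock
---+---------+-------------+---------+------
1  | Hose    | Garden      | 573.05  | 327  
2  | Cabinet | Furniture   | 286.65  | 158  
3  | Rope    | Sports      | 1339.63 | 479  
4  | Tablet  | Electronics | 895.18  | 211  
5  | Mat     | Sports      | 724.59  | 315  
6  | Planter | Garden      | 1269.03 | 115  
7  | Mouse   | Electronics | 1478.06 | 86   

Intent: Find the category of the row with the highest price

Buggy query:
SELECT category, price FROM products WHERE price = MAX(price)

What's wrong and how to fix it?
Bug: MAX(price) is an aggregate and cannot be used directly in WHERE

Fix: Use a subquery: WHERE price = (SELECT MAX(price) FROM products)

Corrected query:
SELECT category, price FROM products WHERE price = (SELECT MAX(price) FROM products)

Result:
category    | price  
------------+--------
Electronics | 1478.06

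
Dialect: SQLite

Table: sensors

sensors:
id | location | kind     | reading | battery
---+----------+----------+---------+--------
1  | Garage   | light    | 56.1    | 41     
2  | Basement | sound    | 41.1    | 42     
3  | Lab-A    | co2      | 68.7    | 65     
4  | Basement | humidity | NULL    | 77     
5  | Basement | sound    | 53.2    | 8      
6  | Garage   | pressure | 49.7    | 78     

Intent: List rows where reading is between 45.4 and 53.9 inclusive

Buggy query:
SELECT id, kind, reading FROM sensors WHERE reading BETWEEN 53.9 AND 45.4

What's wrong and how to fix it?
Bug: The bounds are reversed; BETWEEN a AND b requires a <= b to match anything

Fix: Swap the bounds so the smaller value comes first

Corrected query:
SELECT id, kind, reading FROM sensors WHERE reading BETWEEN 45.4 AND 53.9

Result:
id | kind     | reading
---+----------+--------
5  | sound    | 53.2   
6  | pressure | 49.7   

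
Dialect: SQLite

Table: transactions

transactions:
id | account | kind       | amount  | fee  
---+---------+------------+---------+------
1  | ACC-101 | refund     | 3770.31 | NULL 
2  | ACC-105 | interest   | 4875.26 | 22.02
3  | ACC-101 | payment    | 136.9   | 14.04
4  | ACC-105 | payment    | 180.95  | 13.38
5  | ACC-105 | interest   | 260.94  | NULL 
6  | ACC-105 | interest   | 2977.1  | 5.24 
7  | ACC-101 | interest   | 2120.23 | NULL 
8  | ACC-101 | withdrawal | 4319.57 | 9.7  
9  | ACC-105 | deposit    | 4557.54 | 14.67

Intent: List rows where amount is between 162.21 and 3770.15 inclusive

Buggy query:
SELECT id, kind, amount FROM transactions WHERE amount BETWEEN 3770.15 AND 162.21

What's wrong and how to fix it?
Bug: BETWEEN expects the lower bound first; with 3770.15 AND 162.21 the range is empty

Fix: Swap the bounds so the smaller value comes first

Corrected query:
SELECT id, kind, amount FROM transactions WHERE amount BETWEEN 162.21 AND 3770.15

Result:
id | kind     | amount 
---+----------+--------
4  | payment  | 180.95 
5  | interest | 260.94 
6  | interest | 2977.1 
7  | interest | 2120.23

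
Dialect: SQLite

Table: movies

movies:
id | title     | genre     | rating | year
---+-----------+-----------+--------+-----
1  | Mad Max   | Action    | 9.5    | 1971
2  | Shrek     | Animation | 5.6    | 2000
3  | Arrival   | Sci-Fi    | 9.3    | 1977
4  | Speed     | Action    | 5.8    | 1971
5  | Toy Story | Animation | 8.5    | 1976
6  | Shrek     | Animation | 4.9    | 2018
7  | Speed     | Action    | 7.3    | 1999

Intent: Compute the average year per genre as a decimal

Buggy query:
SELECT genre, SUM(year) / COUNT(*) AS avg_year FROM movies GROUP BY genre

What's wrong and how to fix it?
Bug: Both operands are integers, so '/' performs integer division and truncates

Fix: Multiply by 1.0 (or CAST to REAL) to force floating-point division

Corrected query:
SELECT genre, SUM(year) * 1.0 / COUNT(*) AS avg_year FROM movies GROUP BY genre

Result:
genre     | avg_year   
----------+------------
Action    | 1980.333333
Animation | 1998       
Sci-Fi    | 1977       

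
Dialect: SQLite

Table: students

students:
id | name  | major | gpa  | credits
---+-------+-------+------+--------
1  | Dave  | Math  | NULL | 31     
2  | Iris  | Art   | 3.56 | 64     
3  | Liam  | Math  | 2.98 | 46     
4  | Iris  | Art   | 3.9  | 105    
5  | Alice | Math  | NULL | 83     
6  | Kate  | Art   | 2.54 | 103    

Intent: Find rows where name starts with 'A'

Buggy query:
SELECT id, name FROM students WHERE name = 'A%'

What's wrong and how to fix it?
Bug: '=' compares the literal string including the % character; pattern matching needs LIKE

Fix: Replace '=' with LIKE so 'A%' is treated as a pattern

Corrected query:
SELECT id, name FROM students WHERE name LIKE 'A%'

Result:
id | name 
---+------
5  | Alice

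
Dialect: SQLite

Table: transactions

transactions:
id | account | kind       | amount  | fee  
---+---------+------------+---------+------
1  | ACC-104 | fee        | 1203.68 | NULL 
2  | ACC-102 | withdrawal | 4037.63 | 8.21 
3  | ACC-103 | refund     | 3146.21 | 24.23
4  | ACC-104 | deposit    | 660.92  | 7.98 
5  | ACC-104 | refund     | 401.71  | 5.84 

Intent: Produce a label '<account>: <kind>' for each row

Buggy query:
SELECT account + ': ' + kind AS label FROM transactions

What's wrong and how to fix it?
Bug: '+' is numeric addition; on text columns SQLite converts them to 0 instead of concatenating

Fix: Use the || operator for string concatenation

Corrected query:
SELECT account || ': ' || kind AS label FROM transactions

Result:
label              
-------------------
ACC-104: fee       
ACC-102: withdrawal
ACC-103: refund    
ACC-104: deposit   
ACC-104: refund    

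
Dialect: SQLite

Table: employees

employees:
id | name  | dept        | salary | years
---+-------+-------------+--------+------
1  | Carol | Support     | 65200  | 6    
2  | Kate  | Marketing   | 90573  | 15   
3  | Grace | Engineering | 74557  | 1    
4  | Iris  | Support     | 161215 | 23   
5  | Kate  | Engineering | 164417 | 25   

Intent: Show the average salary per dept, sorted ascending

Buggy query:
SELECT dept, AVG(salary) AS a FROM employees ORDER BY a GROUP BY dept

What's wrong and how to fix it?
Bug: ORDER BY appears before GROUP BY; SQL clause order requires GROUP BY first

Fix: Move ORDER BY to the end, after GROUP BY

Corrected query:
SELECT dept, AVG(salary) AS a FROM employees GROUP BY dept ORDER BY a

Result:
dept        | a       
------------+---------
Marketing   | 90573   
Support     | 113207.5
Engineering | 119487  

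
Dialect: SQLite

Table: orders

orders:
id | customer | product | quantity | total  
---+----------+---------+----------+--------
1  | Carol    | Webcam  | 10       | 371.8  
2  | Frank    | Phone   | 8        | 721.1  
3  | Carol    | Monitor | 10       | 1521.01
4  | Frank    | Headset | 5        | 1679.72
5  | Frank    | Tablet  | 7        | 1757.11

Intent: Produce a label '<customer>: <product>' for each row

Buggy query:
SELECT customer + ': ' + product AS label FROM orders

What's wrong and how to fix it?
Bug: '+' is numeric addition; on text columns SQLite converts them to 0 instead of concatenating

Fix: Use the || operator for string concatenation

Corrected query:
SELECT customer || ': ' || product AS label FROM orders

Result:
label         
--------------
Carol: Webcam 
Frank: Phone  
Carol: Monitor
Frank: Headset
Frank: Tablet 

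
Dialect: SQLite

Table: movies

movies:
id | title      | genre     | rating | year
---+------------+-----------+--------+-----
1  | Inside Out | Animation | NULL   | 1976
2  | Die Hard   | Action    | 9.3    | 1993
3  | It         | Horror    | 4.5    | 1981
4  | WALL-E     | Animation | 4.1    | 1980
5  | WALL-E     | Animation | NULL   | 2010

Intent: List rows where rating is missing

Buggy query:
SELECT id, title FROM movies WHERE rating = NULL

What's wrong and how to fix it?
Bug: Comparing to NULL with '=' never matches; NULL = NULL is unknown, not true

Fix: Replace '= NULL' with 'IS NULL'

Corrected query:
SELECT id, title FROM movies WHERE rating IS NULL

Result:
id | title     
---+-----------
1  | Inside Out
5  | WALL-E    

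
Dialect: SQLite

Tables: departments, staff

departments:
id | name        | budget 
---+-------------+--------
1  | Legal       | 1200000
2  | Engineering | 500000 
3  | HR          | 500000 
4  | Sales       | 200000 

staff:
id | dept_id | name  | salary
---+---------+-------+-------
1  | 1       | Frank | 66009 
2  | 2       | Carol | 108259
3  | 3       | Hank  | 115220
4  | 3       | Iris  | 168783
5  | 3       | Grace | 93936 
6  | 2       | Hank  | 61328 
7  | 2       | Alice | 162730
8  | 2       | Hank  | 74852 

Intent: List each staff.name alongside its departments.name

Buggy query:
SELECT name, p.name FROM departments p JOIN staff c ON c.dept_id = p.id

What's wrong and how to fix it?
Bug: Both tables have a 'name' column; the unqualified reference is ambiguous

Fix: Qualify the column with its table alias (c.name)

Corrected query:
SELECT c.name, p.name FROM departments p JOIN staff c ON c.dept_id = p.id

Result:
name  | name       
------+------------
Frank | Legal      
Carol | Engineering
Hank  | HR         
Iris  | HR         
Grace | HR         
Hank  | Engineering
Alice | Engineering
Hank  | Engineering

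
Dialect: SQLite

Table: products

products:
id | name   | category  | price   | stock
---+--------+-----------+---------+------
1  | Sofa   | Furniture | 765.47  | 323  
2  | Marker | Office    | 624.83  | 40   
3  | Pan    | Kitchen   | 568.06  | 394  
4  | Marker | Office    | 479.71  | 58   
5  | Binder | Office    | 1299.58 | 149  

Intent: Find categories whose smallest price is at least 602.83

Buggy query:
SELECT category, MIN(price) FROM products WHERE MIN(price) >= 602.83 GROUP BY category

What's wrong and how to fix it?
Bug: Aggregates like MIN are computed per group after WHERE runs

Fix: Replace WHERE with HAVING after the GROUP BY

Corrected query:
SELECT category, MIN(price) FROM products GROUP BY category HAVING MIN(price) >= 602.83

Result:
category  | MIN(price)
----------+-----------
Furniture | 765.47    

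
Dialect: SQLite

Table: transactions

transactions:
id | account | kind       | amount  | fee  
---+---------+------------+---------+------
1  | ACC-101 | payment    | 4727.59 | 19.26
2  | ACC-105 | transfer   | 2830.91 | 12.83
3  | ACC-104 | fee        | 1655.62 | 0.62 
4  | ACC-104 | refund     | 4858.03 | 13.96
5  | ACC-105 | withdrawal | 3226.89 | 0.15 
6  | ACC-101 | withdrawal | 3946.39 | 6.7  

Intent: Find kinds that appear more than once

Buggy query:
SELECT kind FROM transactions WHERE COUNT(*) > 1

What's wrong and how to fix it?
Bug: WHERE can't reference COUNT(*); aggregates are computed after WHERE

Fix: Group first, then use HAVING for the count condition

Corrected query:
SELECT kind FROM transactions GROUP BY kind HAVING COUNT(*) > 1

Result:
kind      
----------
withdrawal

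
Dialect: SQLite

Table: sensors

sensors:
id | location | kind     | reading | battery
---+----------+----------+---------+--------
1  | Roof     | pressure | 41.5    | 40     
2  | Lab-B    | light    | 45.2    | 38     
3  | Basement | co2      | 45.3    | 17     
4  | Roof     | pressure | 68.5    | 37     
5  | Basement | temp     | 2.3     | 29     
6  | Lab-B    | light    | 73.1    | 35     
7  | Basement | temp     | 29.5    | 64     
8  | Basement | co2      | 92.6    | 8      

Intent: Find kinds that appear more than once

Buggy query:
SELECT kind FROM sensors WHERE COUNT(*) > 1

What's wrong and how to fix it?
Bug: WHERE can't reference COUNT(*); aggregates are computed after WHERE

Fix: GROUP BY kind, then filter groups with HAVING COUNT(*) > 1

Corrected query:
SELECT kind FROM sensors GROUP BY kind HAVING COUNT(*) > 1

Result:
kind    
--------
co2     
light   
pressure
temp    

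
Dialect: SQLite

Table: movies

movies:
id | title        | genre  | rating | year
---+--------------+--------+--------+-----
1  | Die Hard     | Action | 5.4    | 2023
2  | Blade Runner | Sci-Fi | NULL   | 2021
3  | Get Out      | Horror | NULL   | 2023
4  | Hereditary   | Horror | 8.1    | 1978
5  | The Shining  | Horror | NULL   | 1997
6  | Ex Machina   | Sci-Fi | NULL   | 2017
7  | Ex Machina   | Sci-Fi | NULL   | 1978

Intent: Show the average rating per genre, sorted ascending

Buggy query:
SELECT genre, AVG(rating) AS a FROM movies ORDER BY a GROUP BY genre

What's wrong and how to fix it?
Bug: GROUP BY must precede ORDER BY

Fix: Move ORDER BY to the end, after GROUP BY

Corrected query:
SELECT genre, AVG(rating) AS a FROM movies GROUP BY genre ORDER BY a

Result:
genre  | a   
-------+-----
Sci-Fi | NULL
Action | 5.4 
Horror | 8.1 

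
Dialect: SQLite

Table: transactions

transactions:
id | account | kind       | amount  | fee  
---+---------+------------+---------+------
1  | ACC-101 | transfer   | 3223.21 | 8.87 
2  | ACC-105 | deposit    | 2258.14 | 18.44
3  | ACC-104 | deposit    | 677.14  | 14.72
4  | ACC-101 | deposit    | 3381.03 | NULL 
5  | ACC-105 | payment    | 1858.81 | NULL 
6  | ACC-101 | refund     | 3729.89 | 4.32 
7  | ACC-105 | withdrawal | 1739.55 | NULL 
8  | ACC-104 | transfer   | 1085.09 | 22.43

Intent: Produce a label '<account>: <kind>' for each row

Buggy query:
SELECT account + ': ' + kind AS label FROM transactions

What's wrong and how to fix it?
Bug: '+' is numeric addition; on text columns SQLite converts them to 0 instead of concatenating

Fix: Use the || operator for string concatenation

Corrected query:
SELECT account || ': ' || kind AS label FROM transactions

Result:
label              
-------------------
ACC-101: transfer  
ACC-105: deposit   
ACC-104: deposit   
ACC-101: deposit   
ACC-105: payment   
ACC-101: refund    
ACC-105: withdrawal
ACC-104: transfer  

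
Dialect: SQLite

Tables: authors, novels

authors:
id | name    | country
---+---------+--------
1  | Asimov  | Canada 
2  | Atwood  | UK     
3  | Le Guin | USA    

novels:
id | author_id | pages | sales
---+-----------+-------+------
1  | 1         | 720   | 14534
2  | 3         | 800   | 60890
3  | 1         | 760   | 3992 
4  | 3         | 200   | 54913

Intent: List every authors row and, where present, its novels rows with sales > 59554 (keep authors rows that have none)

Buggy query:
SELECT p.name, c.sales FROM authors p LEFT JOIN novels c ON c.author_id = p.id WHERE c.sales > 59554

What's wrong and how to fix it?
Bug: A WHERE condition on the right-hand table after LEFT JOIN drops unmatched parents

Fix: Move the right-table condition into the ON clause so unmatched parents are kept

Corrected query:
SELECT p.name, c.sales FROM authors p LEFT JOIN novels c ON c.author_id = p.id AND c.sales > 59554

Result:
name    | sales
--------+------
Asimov  | NULL 
Atwood  | NULL 
Le Guin | 60890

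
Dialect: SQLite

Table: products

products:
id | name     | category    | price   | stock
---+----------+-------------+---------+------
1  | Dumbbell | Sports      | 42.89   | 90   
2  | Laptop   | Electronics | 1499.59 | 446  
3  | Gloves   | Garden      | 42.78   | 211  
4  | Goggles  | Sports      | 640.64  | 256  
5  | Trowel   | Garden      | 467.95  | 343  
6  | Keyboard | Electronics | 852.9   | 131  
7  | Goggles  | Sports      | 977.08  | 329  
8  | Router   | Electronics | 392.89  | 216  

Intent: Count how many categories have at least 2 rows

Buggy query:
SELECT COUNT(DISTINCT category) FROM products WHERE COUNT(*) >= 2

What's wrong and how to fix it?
Bug: WHERE filters individual rows, not groups, so a group-level COUNT is invalid there

Fix: Group first with HAVING COUNT(*) >= 2, then COUNT the resulting groups

Corrected query:
SELECT COUNT(*) FROM (SELECT category FROM products GROUP BY category HAVING COUNT(*) >= 2)

Result:
COUNT(*)
--------
3       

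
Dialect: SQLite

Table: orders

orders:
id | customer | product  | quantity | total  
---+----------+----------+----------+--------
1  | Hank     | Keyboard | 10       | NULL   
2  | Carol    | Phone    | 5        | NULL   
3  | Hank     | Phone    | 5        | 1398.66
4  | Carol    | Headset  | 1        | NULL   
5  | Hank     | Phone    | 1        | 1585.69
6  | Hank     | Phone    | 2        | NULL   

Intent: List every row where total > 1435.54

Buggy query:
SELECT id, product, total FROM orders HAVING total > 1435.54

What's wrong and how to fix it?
Bug: HAVING filters the output of aggregation, but this query has no GROUP BY and no aggregate functions, so SQLite rejects it (HAVING clause on a non-aggregate query); the condition here is per row

Fix: Use WHERE for row-level filtering

Corrected query:
SELECT id, product, total FROM orders WHERE total > 1435.54

Result:
id | product | total  
---+---------+--------
5  | Phone   | 1585.69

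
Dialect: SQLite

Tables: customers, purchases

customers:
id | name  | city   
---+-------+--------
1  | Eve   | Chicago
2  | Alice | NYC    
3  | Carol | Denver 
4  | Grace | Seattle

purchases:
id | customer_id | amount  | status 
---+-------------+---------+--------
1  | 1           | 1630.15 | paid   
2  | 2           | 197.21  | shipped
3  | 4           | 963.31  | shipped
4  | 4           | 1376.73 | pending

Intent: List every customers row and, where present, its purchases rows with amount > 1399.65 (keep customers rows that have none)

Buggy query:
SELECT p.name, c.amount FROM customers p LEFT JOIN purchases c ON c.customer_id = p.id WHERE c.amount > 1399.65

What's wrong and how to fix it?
Bug: A WHERE condition on the right-hand table after LEFT JOIN drops unmatched parents

Fix: Put 'c.amount > 1399.65' in the JOIN's ON clause instead of WHERE

Corrected query:
SELECT p.name, c.amount FROM customers p LEFT JOIN purchases c ON c.customer_id = p.id AND c.amount > 1399.65

Result:
name  | amount 
------+--------
Eve   | 1630.15
Alice | NULL   
Carol | NULL   
Grace | NULL   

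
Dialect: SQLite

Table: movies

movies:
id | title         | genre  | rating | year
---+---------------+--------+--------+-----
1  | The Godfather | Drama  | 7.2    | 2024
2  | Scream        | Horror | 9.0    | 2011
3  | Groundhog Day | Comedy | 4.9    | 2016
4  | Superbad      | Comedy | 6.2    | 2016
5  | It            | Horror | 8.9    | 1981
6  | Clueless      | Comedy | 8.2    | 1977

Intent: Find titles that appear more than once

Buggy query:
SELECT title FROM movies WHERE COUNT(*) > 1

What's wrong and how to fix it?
Bug: COUNT(*) is an aggregate and cannot be used in WHERE

Fix: Group first, then use HAVING for the count condition

Corrected query:
SELECT title FROM movies GROUP BY title HAVING COUNT(*) > 1

Result:
(no rows)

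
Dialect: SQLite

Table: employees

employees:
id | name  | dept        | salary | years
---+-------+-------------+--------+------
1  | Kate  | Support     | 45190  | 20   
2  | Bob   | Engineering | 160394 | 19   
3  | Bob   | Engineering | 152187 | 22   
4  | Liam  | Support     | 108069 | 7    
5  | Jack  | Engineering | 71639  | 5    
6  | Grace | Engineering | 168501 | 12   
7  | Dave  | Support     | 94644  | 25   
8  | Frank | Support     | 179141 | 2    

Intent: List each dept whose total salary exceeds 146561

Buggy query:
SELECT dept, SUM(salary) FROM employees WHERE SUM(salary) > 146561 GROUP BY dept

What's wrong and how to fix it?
Bug: WHERE runs before GROUP BY, so aggregates aren't available there

Fix: Use HAVING (which filters groups after aggregation) instead of WHERE

Corrected query:
SELECT dept, SUM(salary) FROM employees GROUP BY dept HAVING SUM(salary) > 146561

Result:
dept        | SUM(salary)
------------+------------
Engineering | 552721     
Support     | 427044     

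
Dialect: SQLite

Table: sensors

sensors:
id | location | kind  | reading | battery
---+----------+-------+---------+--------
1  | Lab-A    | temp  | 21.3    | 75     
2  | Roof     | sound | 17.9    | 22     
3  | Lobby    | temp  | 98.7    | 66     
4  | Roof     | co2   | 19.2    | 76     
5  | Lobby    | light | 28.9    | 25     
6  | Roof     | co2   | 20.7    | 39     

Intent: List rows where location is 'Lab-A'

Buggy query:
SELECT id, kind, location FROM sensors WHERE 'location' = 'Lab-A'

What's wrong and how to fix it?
Bug: 'location' in single quotes is a string literal, not the column; the comparison is literal-vs-literal and never true

Fix: Remove the quotes around the column name (or use double quotes for an identifier)

Corrected query:
SELECT id, kind, location FROM sensors WHERE location = 'Lab-A'

Result:
id | kind | location
---+------+---------
1  | temp | Lab-A   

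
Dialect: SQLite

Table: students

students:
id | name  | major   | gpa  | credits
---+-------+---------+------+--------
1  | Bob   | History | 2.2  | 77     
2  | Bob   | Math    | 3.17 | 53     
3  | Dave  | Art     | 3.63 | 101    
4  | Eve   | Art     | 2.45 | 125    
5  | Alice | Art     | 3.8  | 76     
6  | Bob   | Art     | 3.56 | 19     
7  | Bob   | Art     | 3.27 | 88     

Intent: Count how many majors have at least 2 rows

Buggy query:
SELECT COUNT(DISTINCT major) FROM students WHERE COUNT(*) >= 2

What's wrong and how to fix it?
Bug: WHERE filters individual rows, not groups, so a group-level COUNT is invalid there

Fix: Group first with HAVING COUNT(*) >= 2, then COUNT the resulting groups

Corrected query:
SELECT COUNT(*) FROM (SELECT major FROM students GROUP BY major HAVING COUNT(*) >= 2)

Result:
COUNT(*)
--------
1       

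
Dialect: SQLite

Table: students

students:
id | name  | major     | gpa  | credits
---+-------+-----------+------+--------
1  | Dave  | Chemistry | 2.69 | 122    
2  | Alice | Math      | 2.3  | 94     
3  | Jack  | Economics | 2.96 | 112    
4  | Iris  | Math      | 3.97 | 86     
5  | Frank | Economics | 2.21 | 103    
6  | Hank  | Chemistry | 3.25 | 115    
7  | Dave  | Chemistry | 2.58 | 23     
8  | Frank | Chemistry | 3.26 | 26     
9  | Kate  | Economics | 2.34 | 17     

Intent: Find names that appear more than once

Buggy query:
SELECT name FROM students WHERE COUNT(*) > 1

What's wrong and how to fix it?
Bug: WHERE can't reference COUNT(*); aggregates are computed after WHERE

Fix: GROUP BY name, then filter groups with HAVING COUNT(*) > 1

Corrected query:
SELECT name FROM students GROUP BY name HAVING COUNT(*) > 1

Result:
name 
-----
Dave 
Frank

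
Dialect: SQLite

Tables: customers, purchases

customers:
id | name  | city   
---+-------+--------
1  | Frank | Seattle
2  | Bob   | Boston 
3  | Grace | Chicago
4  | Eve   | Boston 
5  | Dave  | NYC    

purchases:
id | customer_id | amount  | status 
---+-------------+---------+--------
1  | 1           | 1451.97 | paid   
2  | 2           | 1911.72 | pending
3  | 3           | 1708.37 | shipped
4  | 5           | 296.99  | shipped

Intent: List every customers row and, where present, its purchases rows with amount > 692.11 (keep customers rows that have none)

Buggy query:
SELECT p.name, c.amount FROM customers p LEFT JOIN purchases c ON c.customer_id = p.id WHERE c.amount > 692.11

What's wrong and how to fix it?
Bug: A WHERE condition on the right-hand table after LEFT JOIN drops unmatched parents

Fix: Put 'c.amount > 692.11' in the JOIN's ON clause instead of WHERE

Corrected query:
SELECT p.name, c.amount FROM customers p LEFT JOIN purchases c ON c.customer_id = p.id AND c.amount > 692.11

Result:
name  | amount 
------+--------
Frank | 1451.97
Bob   | 1911.72
Grace | 1708.37
Eve   | NULL   
Dave  | NULL   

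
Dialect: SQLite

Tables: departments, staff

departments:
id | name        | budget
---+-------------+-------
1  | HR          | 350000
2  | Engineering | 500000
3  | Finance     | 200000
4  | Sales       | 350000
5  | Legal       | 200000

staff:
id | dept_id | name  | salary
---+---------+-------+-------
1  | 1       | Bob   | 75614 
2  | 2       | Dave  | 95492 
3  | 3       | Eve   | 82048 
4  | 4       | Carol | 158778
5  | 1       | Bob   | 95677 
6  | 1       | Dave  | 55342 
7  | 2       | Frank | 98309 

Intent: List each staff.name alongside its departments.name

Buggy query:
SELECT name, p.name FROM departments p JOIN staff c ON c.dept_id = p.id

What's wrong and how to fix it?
Bug: 'name' exists in both joined tables, so the database can't tell which one is meant

Fix: Prefix ambiguous columns with the table alias

Corrected query:
SELECT c.name, p.name FROM departments p JOIN staff c ON c.dept_id = p.id

Result:
name  | name       
------+------------
Bob   | HR         
Dave  | Engineering
Eve   | Finance    
Carol | Sales      
Bob   | HR         
Dave  | HR         
Frank | Engineering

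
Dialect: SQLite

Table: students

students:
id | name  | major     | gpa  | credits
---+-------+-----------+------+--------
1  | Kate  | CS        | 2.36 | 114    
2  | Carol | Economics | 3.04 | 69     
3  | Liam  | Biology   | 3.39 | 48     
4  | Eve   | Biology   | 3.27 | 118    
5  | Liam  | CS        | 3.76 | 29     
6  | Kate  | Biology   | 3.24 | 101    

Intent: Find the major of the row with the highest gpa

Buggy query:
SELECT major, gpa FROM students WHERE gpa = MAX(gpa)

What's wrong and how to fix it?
Bug: MAX(gpa) is an aggregate and cannot be used directly in WHERE

Fix: Wrap MAX in a scalar subquery so WHERE compares against a single value

Corrected query:
SELECT major, gpa FROM students WHERE gpa = (SELECT MAX(gpa) FROM students)

Result:
major | gpa 
------+-----
CS    | 3.76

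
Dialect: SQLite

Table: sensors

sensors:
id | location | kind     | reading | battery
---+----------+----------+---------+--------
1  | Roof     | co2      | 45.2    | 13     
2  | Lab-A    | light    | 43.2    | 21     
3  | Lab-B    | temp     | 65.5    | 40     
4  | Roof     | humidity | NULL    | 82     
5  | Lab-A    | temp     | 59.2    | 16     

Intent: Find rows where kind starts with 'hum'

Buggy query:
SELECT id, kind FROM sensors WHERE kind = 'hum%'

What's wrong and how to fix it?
Bug: Wildcards only work with LIKE; '=' treats '%' as a literal character

Fix: Use LIKE for wildcard pattern matching

Corrected query:
SELECT id, kind FROM sensors WHERE kind LIKE 'hum%'

Result:
id | kind    
---+---------
4  | humidity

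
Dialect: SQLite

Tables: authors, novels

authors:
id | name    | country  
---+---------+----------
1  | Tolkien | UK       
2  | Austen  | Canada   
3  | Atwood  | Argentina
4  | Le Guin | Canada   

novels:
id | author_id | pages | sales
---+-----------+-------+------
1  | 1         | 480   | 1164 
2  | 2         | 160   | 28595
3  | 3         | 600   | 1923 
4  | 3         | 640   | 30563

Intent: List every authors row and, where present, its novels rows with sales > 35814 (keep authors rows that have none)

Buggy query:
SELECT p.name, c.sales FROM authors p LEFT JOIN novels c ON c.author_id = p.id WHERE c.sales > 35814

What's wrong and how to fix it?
Bug: Filtering c.sales in WHERE discards the NULL rows produced by LEFT JOIN, turning it into an inner join

Fix: Move the right-table condition into the ON clause so unmatched parents are kept

Corrected query:
SELECT p.name, c.sales FROM authors p LEFT JOIN novels c ON c.author_id = p.id AND c.sales > 35814

Result:
name    | sales
--------+------
Tolkien | NULL 
Austen  | NULL 
Atwood  | NULL 
Le Guin | NULL 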